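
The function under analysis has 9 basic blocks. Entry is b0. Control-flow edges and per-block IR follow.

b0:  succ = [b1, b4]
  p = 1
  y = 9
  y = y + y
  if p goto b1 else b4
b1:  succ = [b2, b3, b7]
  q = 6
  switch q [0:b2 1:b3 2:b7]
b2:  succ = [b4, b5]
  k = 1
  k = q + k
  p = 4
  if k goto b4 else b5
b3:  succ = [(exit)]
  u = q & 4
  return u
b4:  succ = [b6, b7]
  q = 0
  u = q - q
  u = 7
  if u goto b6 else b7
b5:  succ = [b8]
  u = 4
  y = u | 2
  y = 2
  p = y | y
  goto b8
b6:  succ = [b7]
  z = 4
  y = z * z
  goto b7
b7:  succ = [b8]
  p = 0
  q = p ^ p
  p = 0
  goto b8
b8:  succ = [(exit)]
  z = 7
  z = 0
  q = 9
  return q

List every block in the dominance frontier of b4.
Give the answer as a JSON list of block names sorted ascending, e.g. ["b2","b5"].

Answer: ["b7"]

Analysis:
idom tree: b1←b0 b2←b1 b3←b1 b4←b0 b5←b2 b6←b4 b7←b0 b8←b0
Join-block Dom:
  b4: preds {b0,b2}: {b0} ∩ {b0,b1,b2} = {b0}; idom=b0
  b7: preds {b1,b4,b6}: {b0,b1} ∩ {b0,b4} ∩ {b0,b4,b6} = {b0}; idom=b0
  b8: preds {b5,b7}: {b0,b1,b2,b5} ∩ {b0,b7} = {b0}; idom=b0

Frontier:
  b4←b0: walk · to b0
  b4←b2: walk b2→b1 to b0
  b7←b1: walk b1 to b0
  b7←b4: walk b4 to b0
  b7←b6: walk b6→b4 to b0
  b8←b5: walk b5→b2→b1 to b0
  b8←b7: walk b7 to b0
  DF(b0)=∅
  DF(b1)={b4,b7,b8}
  DF(b2)={b4,b8}
  DF(b3)=∅
  DF(b4)={b7}
  DF(b5)={b8}
  DF(b6)={b7}
  DF(b7)={b8}
  DF(b8)=∅

DF(b4) = ["b7"]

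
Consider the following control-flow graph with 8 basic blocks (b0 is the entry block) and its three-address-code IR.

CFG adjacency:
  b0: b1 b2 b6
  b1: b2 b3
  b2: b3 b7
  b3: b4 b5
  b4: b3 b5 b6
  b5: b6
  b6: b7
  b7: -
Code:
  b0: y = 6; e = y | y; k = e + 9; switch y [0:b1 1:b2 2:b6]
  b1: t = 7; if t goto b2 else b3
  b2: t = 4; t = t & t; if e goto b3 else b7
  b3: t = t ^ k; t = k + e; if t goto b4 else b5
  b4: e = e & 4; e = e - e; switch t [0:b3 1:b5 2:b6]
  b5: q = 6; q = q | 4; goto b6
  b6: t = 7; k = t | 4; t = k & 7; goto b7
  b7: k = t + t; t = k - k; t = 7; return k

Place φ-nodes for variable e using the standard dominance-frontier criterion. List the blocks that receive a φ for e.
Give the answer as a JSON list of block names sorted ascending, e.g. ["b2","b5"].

Answer: ["b3", "b5", "b6", "b7"]

Working:
idom tree: b1←b0 b2←b0 b3←b0 b4←b3 b5←b3 b6←b0 b7←b0
Join-block Dom:
  b2: preds {b0,b1}: {b0} ∩ {b0,b1} = {b0}; idom=b0
  b3: preds {b1,b2,b4}: {b0,b1} ∩ {b0,b2} ∩ {b0,b3,b4} = {b0}; idom=b0
  b5: preds {b3,b4}: {b0,b3} ∩ {b0,b3,b4} = {b0,b3}; idom=b3
  b6: preds {b0,b4,b5}: {b0} ∩ {b0,b3,b4} ∩ {b0,b3,b5} = {b0}; idom=b0
  b7: preds {b2,b6}: {b0,b2} ∩ {b0,b6} = {b0}; idom=b0

DF walk-up:
  b2←b0: walk · to b0
  b2←b1: walk b1 to b0
  b3←b1: walk b1 to b0
  b3←b2: walk b2 to b0
  b3←b4: walk b4→b3 to b0
  b5←b3: walk · to b3
  b5←b4: walk b4 to b3
  b6←b0: walk · to b0
  b6←b4: walk b4→b3 to b0
  b6←b5: walk b5→b3 to b0
  b7←b2: walk b2 to b0
  b7←b6: walk b6 to b0
  DF(b0)=∅
  DF(b1)={b2,b3}
  DF(b2)={b3,b7}
  DF(b3)={b3,b6}
  DF(b4)={b3,b5,b6}
  DF(b5)={b6}
  DF(b6)={b7}
  DF(b7)=∅

φ for e: defs {b0,b4}
  DF⁺ = {b3,b5,b6,b7}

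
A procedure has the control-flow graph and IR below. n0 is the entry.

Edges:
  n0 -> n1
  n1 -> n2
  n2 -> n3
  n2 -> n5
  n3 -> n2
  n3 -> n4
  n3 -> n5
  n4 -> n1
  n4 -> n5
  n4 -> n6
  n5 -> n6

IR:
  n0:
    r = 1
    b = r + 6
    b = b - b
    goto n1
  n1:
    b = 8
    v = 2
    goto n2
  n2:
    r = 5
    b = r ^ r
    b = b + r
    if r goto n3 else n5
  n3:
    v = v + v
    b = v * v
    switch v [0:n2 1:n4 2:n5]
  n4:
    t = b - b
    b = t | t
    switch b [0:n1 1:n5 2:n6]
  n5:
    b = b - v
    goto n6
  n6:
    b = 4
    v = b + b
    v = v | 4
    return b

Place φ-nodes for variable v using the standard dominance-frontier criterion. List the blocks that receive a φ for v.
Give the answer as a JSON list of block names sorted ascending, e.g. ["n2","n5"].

Answer: ["n1", "n2", "n5", "n6"]

Derivation:
idom tree: n1←n0 n2←n1 n3←n2 n4←n3 n5←n2 n6←n2
Join-block Dom:
  n1: preds {n0,n4}: {n0} ∩ {n0,n1,n2,n3,n4} = {n0}; idom=n0
  n2: preds {n1,n3}: {n0,n1} ∩ {n0,n1,n2,n3} = {n0,n1}; idom=n1
  n5: preds {n2,n3,n4}: {n0,n1,n2} ∩ {n0,n1,n2,n3} ∩ {n0,n1,n2,n3,n4} = {n0,n1,n2}; idom=n2
  n6: preds {n4,n5}: {n0,n1,n2,n3,n4} ∩ {n0,n1,n2,n5} = {n0,n1,n2}; idom=n2

Frontier:
  join n1 pred n0: · stop@n0
  join n1 pred n4: n4→n3→n2→n1 stop@n0
  join n2 pred n1: · stop@n1
  join n2 pred n3: n3→n2 stop@n1
  join n5 pred n2: · stop@n2
  join n5 pred n3: n3 stop@n2
  join n5 pred n4: n4→n3 stop@n2
  join n6 pred n4: n4→n3 stop@n2
  join n6 pred n5: n5 stop@n2
  n0: DF=∅
  n1: DF={n1}
  n2: DF={n1,n2}
  n3: DF={n1,n2,n5,n6}
  n4: DF={n1,n5,n6}
  n5: DF={n6}
  n6: DF=∅

φ for v: defs {n1,n3,n6}
  DF⁺ = {n1,n2,n5,n6}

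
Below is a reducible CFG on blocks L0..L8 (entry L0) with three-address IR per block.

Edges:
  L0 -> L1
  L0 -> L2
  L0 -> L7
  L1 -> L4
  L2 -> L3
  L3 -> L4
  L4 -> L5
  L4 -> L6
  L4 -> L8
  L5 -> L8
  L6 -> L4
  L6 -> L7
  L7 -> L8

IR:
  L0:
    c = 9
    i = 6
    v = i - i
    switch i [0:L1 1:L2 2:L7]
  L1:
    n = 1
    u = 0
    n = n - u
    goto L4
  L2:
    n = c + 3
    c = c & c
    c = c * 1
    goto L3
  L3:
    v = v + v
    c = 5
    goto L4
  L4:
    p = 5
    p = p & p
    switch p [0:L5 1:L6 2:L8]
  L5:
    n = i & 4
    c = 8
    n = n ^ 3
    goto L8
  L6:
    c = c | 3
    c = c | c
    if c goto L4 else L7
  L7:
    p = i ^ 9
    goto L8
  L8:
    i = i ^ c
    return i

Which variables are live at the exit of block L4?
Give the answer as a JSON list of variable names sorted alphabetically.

Block summaries:
  L0: def={c,i,v} ue=∅
  L1: def={n,u} ue=∅
  L2: def={c,n} ue={c}
  L3: def={c,v} ue={v}
  L4: def={p} ue=∅
  L5: def={c,n} ue={i}
  L6: def={c} ue={c}
  L7: def={p} ue={i}
  L8: def={i} ue={c,i}

Live sets:
  L0: in=∅ out={c,i,v}
  L1: in={c,i} out={c,i}
  L2: in={c,i,v} out={i,v}
  L3: in={i,v} out={c,i}
  L4: in={c,i} out={c,i}
  L5: in={i} out={c,i}
  L6: in={c,i} out={c,i}
  L7: in={c,i} out={c,i}
  L8: in={c,i} out=∅

live-out(L4) = ["c", "i"]

Answer: ["c", "i"]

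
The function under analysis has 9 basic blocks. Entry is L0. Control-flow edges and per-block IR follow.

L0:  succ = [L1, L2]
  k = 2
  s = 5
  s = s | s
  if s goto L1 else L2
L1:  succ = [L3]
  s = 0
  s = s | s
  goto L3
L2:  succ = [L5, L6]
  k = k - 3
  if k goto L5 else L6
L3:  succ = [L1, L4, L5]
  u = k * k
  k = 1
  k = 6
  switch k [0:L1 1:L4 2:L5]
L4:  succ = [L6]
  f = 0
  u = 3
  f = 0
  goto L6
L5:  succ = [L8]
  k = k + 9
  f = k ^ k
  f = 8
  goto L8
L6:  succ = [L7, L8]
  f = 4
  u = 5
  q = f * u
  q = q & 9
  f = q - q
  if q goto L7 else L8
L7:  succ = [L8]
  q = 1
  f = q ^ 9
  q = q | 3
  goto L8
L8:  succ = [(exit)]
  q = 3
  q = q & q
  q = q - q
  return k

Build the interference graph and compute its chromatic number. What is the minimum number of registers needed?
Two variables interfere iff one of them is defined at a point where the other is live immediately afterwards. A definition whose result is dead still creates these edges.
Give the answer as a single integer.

Answer: 3

Working:
Block summaries:
  L0: {k,s} / ∅
  L1: {s} / ∅
  L2: {k} / {k}
  L3: {k,u} / {k}
  L4: {f,u} / ∅
  L5: {f,k} / {k}
  L6: {f,q,u} / ∅
  L7: {f,q} / ∅
  L8: {q} / {k}

Liveness:
  L0: in=∅ out={k}
  L1: in={k} out={k}
  L2: in={k} out={k}
  L3: in={k} out={k}
  L4: in={k} out={k}
  L5: in={k} out={k}
  L6: in={k} out={k}
  L7: in={k} out={k}
  L8: in={k} out=∅

Interfere edges:
  f: {k,q,u}
  k: {f,q,s,u}
  q: {f,k}
  s: {k}
  u: {f,k}

Registers:
  clique {f,k,q} ⇒ need ≥ 3
  assign f→r1 k→r0 q→r2 s→r1 u→r2 — no edge inside a register ⇒ χ ≤ 3
  χ = 3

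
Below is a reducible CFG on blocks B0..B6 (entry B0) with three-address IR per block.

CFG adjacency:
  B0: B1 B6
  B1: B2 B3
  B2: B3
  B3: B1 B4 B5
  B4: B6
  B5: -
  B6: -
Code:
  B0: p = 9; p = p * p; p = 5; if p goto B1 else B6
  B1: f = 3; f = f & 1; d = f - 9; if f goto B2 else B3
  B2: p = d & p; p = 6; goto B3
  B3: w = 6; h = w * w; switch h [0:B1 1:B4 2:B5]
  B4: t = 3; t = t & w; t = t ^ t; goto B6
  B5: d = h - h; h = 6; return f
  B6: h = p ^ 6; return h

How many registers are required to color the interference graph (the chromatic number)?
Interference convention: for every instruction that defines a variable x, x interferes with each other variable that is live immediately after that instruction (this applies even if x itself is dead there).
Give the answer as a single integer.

Answer: 4

Derivation:
Per-block:
  B0 def {p} use ∅
  B1 def {d,f} use ∅
  B2 def {p} use {d,p}
  B3 def {h,w} use ∅
  B4 def {t} use {w}
  B5 def {d,h} use {f,h}
  B6 def {h} use {p}

Liveness:
  live B0: ∅→{p}
  live B1: {p}→{d,f,p}
  live B2: {d,f,p}→{f,p}
  live B3: {f,p}→{f,h,p,w}
  live B4: {p,w}→{p}
  live B5: {f,h}→∅
  live B6: {p}→∅

Conflict graph:
  d — {f,p}
  f — {d,h,p,w}
  h — {f,p,w}
  p — {d,f,h,t,w}
  t — {p,w}
  w — {f,h,p,t}

Chromatic number:
  lower bound: {f,h,p,w} mutually conflict ⇒ χ ≥ 4
  assign d→R2 f→R1 h→R3 p→R0 t→R1 w→R2 — no edge inside a register ⇒ χ ≤ 4
  χ = 4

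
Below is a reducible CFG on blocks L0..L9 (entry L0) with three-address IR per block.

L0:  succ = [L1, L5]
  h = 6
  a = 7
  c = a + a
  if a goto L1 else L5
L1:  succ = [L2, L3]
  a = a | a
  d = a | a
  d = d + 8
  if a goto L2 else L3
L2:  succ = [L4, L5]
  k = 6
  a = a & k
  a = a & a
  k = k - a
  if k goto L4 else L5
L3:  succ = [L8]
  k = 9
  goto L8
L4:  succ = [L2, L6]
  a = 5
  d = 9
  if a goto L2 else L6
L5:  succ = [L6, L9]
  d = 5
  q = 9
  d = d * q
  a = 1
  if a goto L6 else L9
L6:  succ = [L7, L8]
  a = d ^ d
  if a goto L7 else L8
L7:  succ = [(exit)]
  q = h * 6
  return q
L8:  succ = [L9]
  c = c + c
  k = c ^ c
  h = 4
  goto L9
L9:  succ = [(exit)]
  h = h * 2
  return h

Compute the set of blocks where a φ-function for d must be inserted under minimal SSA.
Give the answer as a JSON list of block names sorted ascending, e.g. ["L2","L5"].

Answer: ["L2", "L5", "L6", "L8", "L9"]

Derivation:
idom tree: L1←L0 L2←L1 L3←L1 L4←L2 L5←L0 L6←L0 L7←L6 L8←L0 L9←L0
Join-block Dom:
  L2: preds {L1,L4}: {L0,L1} ∩ {L0,L1,L2,L4} = {L0,L1}; idom=L1
  L5: preds {L0,L2}: {L0} ∩ {L0,L1,L2} = {L0}; idom=L0
  L6: preds {L4,L5}: {L0,L1,L2,L4} ∩ {L0,L5} = {L0}; idom=L0
  L8: preds {L3,L6}: {L0,L1,L3} ∩ {L0,L6} = {L0}; idom=L0
  L9: preds {L5,L8}: {L0,L5} ∩ {L0,L8} = {L0}; idom=L0

DF walk-up:
  join L2 pred L1: · stop@L1
  join L2 pred L4: L4→L2 stop@L1
  join L5 pred L0: · stop@L0
  join L5 pred L2: L2→L1 stop@L0
  join L6 pred L4: L4→L2→L1 stop@L0
  join L6 pred L5: L5 stop@L0
  join L8 pred L3: L3→L1 stop@L0
  join L8 pred L6: L6 stop@L0
  join L9 pred L5: L5 stop@L0
  join L9 pred L8: L8 stop@L0
  L0 → ∅
  L1 → {L5,L6,L8}
  L2 → {L2,L5,L6}
  L3 → {L8}
  L4 → {L2,L6}
  L5 → {L6,L9}
  L6 → {L8}
  L7 → ∅
  L8 → {L9}
  L9 → ∅

φ for d: defs {L1,L4,L5}
  DF⁺ = {L2,L5,L6,L8,L9}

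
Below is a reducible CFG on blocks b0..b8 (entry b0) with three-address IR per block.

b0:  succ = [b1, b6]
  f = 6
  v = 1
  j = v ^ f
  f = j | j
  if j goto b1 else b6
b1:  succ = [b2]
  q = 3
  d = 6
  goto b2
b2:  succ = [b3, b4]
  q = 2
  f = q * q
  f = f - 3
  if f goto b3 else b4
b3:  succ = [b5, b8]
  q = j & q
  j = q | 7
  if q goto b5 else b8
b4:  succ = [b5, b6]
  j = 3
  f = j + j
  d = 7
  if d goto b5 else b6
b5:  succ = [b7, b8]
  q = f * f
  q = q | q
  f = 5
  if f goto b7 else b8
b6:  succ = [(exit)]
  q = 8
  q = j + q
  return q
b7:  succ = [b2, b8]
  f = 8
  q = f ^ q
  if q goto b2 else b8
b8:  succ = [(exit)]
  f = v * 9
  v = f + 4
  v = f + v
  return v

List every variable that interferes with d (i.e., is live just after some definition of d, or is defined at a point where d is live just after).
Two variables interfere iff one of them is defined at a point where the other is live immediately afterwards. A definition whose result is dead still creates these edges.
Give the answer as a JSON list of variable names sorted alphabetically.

def/use:
  b0: {f,j,v} / ∅
  b1: {d,q} / ∅
  b2: {f,q} / ∅
  b3: {j,q} / {j,q}
  b4: {d,f,j} / ∅
  b5: {f,q} / {f}
  b6: {q} / {j}
  b7: {f,q} / {q}
  b8: {f,v} / {v}

Liveness:
  b0 li=∅ lo={j,v}
  b1 li={j,v} lo={j,v}
  b2 li={j,v} lo={f,j,q,v}
  b3 li={f,j,q,v} lo={f,j,v}
  b4 li={v} lo={f,j,v}
  b5 li={f,j,v} lo={j,q,v}
  b6 li={j} lo=∅
  b7 li={j,q,v} lo={j,v}
  b8 li={v} lo=∅

Interfere edges:
  d↔{f,j,v}
  f↔{d,j,q,v}
  j↔{d,f,q,v}
  q↔{f,j,v}
  v↔{d,f,j,q}

N(d) = ["f", "j", "v"]

Answer: ["f", "j", "v"]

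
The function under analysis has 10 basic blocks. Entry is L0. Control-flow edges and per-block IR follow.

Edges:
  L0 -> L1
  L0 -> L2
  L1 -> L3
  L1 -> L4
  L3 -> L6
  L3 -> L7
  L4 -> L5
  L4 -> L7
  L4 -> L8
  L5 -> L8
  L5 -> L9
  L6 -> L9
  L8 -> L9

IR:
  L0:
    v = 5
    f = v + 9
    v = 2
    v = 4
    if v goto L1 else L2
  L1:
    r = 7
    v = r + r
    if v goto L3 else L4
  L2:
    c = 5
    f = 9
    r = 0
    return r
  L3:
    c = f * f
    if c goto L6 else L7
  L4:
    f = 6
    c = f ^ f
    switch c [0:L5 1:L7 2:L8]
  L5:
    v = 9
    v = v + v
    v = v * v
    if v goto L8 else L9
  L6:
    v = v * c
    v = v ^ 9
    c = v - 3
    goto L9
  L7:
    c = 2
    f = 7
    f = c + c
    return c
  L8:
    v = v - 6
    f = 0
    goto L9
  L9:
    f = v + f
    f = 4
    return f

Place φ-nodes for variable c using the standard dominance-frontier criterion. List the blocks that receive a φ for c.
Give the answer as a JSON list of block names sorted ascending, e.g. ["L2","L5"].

Answer: ["L7", "L9"]

Analysis:
idom tree: L1←L0 L2←L0 L3←L1 L4←L1 L5←L4 L6←L3 L7←L1 L8←L4 L9←L1
Dom∩ at merges:
  L7: preds {L3,L4}: {L0,L1,L3} ∩ {L0,L1,L4} = {L0,L1}; idom=L1
  L8: preds {L4,L5}: {L0,L1,L4} ∩ {L0,L1,L4,L5} = {L0,L1,L4}; idom=L4
  L9: preds {L5,L6,L8}: {L0,L1,L4,L5} ∩ {L0,L1,L3,L6} ∩ {L0,L1,L4,L8} = {L0,L1}; idom=L1

DF derivation:
  join L7 pred L3: L3 stop@L1
  join L7 pred L4: L4 stop@L1
  join L8 pred L4: · stop@L4
  join L8 pred L5: L5 stop@L4
  join L9 pred L5: L5→L4 stop@L1
  join L9 pred L6: L6→L3 stop@L1
  join L9 pred L8: L8→L4 stop@L1
  DF(L0)=∅
  DF(L1)=∅
  DF(L2)=∅
  DF(L3)={L7,L9}
  DF(L4)={L7,L9}
  DF(L5)={L8,L9}
  DF(L6)={L9}
  DF(L7)=∅
  DF(L8)={L9}
  DF(L9)=∅

φ for c: defs {L2,L3,L4,L6,L7}
  DF⁺ = {L7,L9}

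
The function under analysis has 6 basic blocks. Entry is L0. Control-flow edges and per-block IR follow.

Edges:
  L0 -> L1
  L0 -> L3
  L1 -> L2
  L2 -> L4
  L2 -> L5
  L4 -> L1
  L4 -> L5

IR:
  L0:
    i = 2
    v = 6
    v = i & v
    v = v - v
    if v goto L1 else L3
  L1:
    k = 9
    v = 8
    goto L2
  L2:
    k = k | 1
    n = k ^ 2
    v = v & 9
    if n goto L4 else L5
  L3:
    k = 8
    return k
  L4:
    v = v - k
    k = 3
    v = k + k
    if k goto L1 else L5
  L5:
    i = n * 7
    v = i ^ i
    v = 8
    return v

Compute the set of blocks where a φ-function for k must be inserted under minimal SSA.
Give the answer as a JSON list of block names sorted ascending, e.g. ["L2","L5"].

idom tree: L1←L0 L2←L1 L3←L0 L4←L2 L5←L2
Dom at joins:
  L1: preds {L0,L4}: {L0} ∩ {L0,L1,L2,L4} = {L0}; idom=L0
  L5: preds {L2,L4}: {L0,L1,L2} ∩ {L0,L1,L2,L4} = {L0,L1,L2}; idom=L2

DF walk-up:
  L1←L0: walk · to L0
  L1←L4: walk L4→L2→L1 to L0
  L5←L2: walk · to L2
  L5←L4: walk L4 to L2
  DF(L0)=∅
  DF(L1)={L1}
  DF(L2)={L1}
  DF(L3)=∅
  DF(L4)={L1,L5}
  DF(L5)=∅

φ for k: defs {L1,L2,L3,L4}
  DF⁺ = {L1,L5}

Answer: ["L1", "L5"]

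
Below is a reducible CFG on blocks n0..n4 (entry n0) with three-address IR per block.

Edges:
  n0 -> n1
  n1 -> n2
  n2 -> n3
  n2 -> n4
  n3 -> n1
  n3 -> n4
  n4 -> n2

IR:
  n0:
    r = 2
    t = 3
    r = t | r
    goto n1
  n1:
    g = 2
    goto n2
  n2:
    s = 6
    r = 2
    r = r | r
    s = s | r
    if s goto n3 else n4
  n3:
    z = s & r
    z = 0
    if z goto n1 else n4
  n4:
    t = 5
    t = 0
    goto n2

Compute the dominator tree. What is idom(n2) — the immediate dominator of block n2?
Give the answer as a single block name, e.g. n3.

Answer: n1

Working:
idom tree: n1←n0 n2←n1 n3←n2 n4←n2
Dom∩ at merges:
  n1: preds {n0,n3}: {n0} ∩ {n0,n1,n2,n3} = {n0}; idom=n0
  n2: preds {n1,n4}: {n0,n1} ∩ {n0,n1,n2,n4} = {n0,n1}; idom=n1
  n4: preds {n2,n3}: {n0,n1,n2} ∩ {n0,n1,n2,n3} = {n0,n1,n2}; idom=n2

idom(n2) = n1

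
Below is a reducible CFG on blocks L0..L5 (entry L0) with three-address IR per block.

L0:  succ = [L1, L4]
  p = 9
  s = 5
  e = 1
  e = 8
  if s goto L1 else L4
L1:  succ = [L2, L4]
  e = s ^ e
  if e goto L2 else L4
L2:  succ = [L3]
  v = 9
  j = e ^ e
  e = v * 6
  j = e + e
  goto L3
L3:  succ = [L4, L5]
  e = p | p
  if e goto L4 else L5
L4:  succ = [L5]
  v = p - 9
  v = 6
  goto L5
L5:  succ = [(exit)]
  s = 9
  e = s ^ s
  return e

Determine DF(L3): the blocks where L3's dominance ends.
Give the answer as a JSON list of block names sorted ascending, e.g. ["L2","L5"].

Answer: ["L4", "L5"]

Working:
idom tree: L1←L0 L2←L1 L3←L2 L4←L0 L5←L0
Join-block Dom:
  L4: preds {L0,L1,L3}: {L0} ∩ {L0,L1} ∩ {L0,L1,L2,L3} = {L0}; idom=L0
  L5: preds {L3,L4}: {L0,L1,L2,L3} ∩ {L0,L4} = {L0}; idom=L0

Frontier:
  L4←L0: walk · to L0
  L4←L1: walk L1 to L0
  L4←L3: walk L3→L2→L1 to L0
  L5←L3: walk L3→L2→L1 to L0
  L5←L4: walk L4 to L0
  L0: DF=∅
  L1: DF={L4,L5}
  L2: DF={L4,L5}
  L3: DF={L4,L5}
  L4: DF={L5}
  L5: DF=∅

DF(L3) = ["L4", "L5"]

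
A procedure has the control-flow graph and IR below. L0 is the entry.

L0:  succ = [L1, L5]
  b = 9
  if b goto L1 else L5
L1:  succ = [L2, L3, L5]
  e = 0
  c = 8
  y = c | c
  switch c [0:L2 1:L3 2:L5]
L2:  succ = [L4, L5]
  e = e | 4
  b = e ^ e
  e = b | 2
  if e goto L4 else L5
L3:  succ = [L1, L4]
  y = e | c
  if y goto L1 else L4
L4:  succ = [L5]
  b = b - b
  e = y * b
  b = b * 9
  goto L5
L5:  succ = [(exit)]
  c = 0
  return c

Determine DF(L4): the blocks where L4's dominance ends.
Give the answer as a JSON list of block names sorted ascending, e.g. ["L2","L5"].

idom tree: L1←L0 L2←L1 L3←L1 L4←L1 L5←L0
Join-block Dom:
  L1: preds {L0,L3}: {L0} ∩ {L0,L1,L3} = {L0}; idom=L0
  L4: preds {L2,L3}: {L0,L1,L2} ∩ {L0,L1,L3} = {L0,L1}; idom=L1
  L5: preds {L0,L1,L2,L4}: {L0} ∩ {L0,L1} ∩ {L0,L1,L2} ∩ {L0,L1,L4} = {L0}; idom=L0

Frontier:
  L1←L0: walk · to L0
  L1←L3: walk L3→L1 to L0
  L4←L2: walk L2 to L1
  L4←L3: walk L3 to L1
  L5←L0: walk · to L0
  L5←L1: walk L1 to L0
  L5←L2: walk L2→L1 to L0
  L5←L4: walk L4→L1 to L0
  L0 → ∅
  L1 → {L1,L5}
  L2 → {L4,L5}
  L3 → {L1,L4}
  L4 → {L5}
  L5 → ∅

DF(L4) = ["L5"]

Answer: ["L5"]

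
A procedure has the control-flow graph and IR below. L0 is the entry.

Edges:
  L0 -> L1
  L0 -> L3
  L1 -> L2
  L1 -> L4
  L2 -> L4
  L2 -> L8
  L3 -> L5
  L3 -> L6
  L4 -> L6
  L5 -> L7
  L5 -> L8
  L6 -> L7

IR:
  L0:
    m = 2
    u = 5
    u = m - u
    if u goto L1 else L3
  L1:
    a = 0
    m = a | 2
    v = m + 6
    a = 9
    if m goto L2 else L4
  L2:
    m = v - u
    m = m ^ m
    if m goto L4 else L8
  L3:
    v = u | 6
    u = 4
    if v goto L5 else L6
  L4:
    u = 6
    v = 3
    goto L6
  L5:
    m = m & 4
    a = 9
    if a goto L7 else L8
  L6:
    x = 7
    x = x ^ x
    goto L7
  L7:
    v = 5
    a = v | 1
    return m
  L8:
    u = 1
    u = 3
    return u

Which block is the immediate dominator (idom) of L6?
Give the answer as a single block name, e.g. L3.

idom tree: L1←L0 L2←L1 L3←L0 L4←L1 L5←L3 L6←L0 L7←L0 L8←L0
Dom at joins:
  L4: preds {L1,L2}: {L0,L1} ∩ {L0,L1,L2} = {L0,L1}; idom=L1
  L6: preds {L3,L4}: {L0,L3} ∩ {L0,L1,L4} = {L0}; idom=L0
  L7: preds {L5,L6}: {L0,L3,L5} ∩ {L0,L6} = {L0}; idom=L0
  L8: preds {L2,L5}: {L0,L1,L2} ∩ {L0,L3,L5} = {L0}; idom=L0

idom(L6) = L0

Answer: L0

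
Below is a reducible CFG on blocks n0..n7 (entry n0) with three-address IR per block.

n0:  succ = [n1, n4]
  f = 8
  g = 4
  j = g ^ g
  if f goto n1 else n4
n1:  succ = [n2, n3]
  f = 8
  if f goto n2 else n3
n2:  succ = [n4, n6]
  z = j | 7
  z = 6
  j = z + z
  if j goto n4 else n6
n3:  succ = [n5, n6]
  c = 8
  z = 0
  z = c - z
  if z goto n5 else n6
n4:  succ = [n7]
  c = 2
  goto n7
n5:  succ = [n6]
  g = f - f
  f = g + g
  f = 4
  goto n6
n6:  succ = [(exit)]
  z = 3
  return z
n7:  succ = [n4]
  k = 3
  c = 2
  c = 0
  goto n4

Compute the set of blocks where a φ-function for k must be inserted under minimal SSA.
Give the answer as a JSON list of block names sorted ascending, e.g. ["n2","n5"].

idom tree: n1←n0 n2←n1 n3←n1 n4←n0 n5←n3 n6←n1 n7←n4
Dom∩ at merges:
  n4: preds {n0,n2,n7}: {n0} ∩ {n0,n1,n2} ∩ {n0,n4,n7} = {n0}; idom=n0
  n6: preds {n2,n3,n5}: {n0,n1,n2} ∩ {n0,n1,n3} ∩ {n0,n1,n3,n5} = {n0,n1}; idom=n1

DF derivation:
  join n4 pred n0: · stop@n0
  join n4 pred n2: n2→n1 stop@n0
  join n4 pred n7: n7→n4 stop@n0
  join n6 pred n2: n2 stop@n1
  join n6 pred n3: n3 stop@n1
  join n6 pred n5: n5→n3 stop@n1
  n0 → ∅
  n1 → {n4}
  n2 → {n4,n6}
  n3 → {n6}
  n4 → {n4}
  n5 → {n6}
  n6 → ∅
  n7 → {n4}

φ for k: defs {n7}
  DF⁺ = {n4}

Answer: ["n4"]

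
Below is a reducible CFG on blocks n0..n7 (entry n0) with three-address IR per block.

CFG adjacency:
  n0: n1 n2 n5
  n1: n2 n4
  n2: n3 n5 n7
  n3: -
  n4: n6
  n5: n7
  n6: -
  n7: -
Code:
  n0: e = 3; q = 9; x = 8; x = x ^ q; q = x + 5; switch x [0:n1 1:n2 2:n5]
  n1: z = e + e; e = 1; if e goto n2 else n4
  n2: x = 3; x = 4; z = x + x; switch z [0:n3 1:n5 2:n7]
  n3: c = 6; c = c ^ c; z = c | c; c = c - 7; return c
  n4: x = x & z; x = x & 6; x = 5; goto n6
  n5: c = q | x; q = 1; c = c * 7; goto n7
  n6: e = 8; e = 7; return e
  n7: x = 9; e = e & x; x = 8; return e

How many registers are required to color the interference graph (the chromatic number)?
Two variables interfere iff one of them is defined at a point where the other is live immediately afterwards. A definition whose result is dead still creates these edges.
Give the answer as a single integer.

Per-block:
  n0: def={e,q,x} ue=∅
  n1: def={e,z} ue={e}
  n2: def={x,z} ue=∅
  n3: def={c,z} ue=∅
  n4: def={x} ue={x,z}
  n5: def={c,q} ue={q,x}
  n6: def={e} ue=∅
  n7: def={e,x} ue={e}

Backward fixpoint:
  live n0: ∅→{e,q,x}
  live n1: {e,q,x}→{e,q,x,z}
  live n2: {e,q}→{e,q,x}
  live n3: ∅→∅
  live n4: {x,z}→∅
  live n5: {e,q,x}→{e}
  live n6: ∅→∅
  live n7: {e}→∅

Conflict graph:
  c — {e,q,z}
  e — {c,q,x,z}
  q — {c,e,x,z}
  x — {e,q,z}
  z — {c,e,q,x}

Registers:
  {c,e,q,z} pairwise interfere (4-clique) ⇒ χ ≥ 4
  4-colouring: r0={e}  r1={q}  r2={z}  r3={c,x}
  χ = 4

Answer: 4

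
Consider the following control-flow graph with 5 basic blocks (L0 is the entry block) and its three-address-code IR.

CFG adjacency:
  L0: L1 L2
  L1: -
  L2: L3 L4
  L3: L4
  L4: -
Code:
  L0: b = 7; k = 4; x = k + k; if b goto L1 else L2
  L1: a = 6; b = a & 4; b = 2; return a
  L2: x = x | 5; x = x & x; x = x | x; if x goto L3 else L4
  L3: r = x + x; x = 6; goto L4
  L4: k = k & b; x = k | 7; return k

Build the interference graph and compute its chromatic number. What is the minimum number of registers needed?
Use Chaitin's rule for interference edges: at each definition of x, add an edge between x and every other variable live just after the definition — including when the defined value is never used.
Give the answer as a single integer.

Answer: 3

Derivation:
Block summaries:
  L0 def {b,k,x} use ∅
  L1 def {a,b} use ∅
  L2 def {x} use {x}
  L3 def {r,x} use {x}
  L4 def {k,x} use {b,k}

Live sets:
  live L0: ∅→{b,k,x}
  live L1: ∅→∅
  live L2: {b,k,x}→{b,k,x}
  live L3: {b,k,x}→{b,k}
  live L4: {b,k}→∅

Conflict graph:
  a — {b}
  b — {a,k,r,x}
  k — {b,r,x}
  r — {b,k}
  x — {b,k}

Registers:
  clique {b,k,r} ⇒ need ≥ 3
  assign a→c1 b→c0 k→c1 r→c2 x→c2 — no edge inside a register ⇒ χ ≤ 3
  χ = 3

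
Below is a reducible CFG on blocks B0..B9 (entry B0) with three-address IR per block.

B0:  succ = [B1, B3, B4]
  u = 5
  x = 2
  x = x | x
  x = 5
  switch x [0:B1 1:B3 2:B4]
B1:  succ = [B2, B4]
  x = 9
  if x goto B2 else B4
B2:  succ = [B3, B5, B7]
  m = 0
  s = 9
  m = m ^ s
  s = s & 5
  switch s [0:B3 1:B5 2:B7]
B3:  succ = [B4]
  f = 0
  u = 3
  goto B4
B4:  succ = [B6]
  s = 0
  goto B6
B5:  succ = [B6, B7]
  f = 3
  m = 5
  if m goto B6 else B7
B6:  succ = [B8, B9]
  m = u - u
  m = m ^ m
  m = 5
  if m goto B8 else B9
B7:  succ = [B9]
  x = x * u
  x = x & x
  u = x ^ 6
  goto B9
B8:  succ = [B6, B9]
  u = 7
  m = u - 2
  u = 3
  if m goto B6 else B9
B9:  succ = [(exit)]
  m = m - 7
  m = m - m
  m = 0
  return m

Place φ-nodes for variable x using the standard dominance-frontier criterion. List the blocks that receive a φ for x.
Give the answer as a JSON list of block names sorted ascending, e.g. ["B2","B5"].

idom tree: B1←B0 B2←B1 B3←B0 B4←B0 B5←B2 B6←B0 B7←B2 B8←B6 B9←B0
Dom at joins:
  B3: preds {B0,B2}: {B0} ∩ {B0,B1,B2} = {B0}; idom=B0
  B4: preds {B0,B1,B3}: {B0} ∩ {B0,B1} ∩ {B0,B3} = {B0}; idom=B0
  B6: preds {B4,B5,B8}: {B0,B4} ∩ {B0,B1,B2,B5} ∩ {B0,B6,B8} = {B0}; idom=B0
  B7: preds {B2,B5}: {B0,B1,B2} ∩ {B0,B1,B2,B5} = {B0,B1,B2}; idom=B2
  B9: preds {B6,B7,B8}: {B0,B6} ∩ {B0,B1,B2,B7} ∩ {B0,B6,B8} = {B0}; idom=B0

DF walk-up:
  join B3 pred B0: · stop@B0
  join B3 pred B2: B2→B1 stop@B0
  join B4 pred B0: · stop@B0
  join B4 pred B1: B1 stop@B0
  join B4 pred B3: B3 stop@B0
  join B6 pred B4: B4 stop@B0
  join B6 pred B5: B5→B2→B1 stop@B0
  join B6 pred B8: B8→B6 stop@B0
  join B7 pred B2: · stop@B2
  join B7 pred B5: B5 stop@B2
  join B9 pred B6: B6 stop@B0
  join B9 pred B7: B7→B2→B1 stop@B0
  join B9 pred B8: B8→B6 stop@B0
  DF(B0)=∅
  DF(B1)={B3,B4,B6,B9}
  DF(B2)={B3,B6,B9}
  DF(B3)={B4}
  DF(B4)={B6}
  DF(B5)={B6,B7}
  DF(B6)={B6,B9}
  DF(B7)={B9}
  DF(B8)={B6,B9}
  DF(B9)=∅

φ for x: defs {B0,B1,B7}
  DF⁺ = {B3,B4,B6,B9}

Answer: ["B3", "B4", "B6", "B9"]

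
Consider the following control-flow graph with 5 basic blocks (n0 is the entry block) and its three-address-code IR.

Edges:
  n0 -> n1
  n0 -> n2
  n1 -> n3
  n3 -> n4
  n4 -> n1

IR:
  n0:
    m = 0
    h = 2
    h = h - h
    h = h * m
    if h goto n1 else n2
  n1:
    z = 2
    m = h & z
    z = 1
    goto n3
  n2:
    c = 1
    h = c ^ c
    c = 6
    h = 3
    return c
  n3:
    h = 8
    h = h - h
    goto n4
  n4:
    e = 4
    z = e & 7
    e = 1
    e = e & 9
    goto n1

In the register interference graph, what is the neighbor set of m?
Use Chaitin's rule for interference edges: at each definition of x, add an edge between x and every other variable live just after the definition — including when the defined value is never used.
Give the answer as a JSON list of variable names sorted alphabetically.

Answer: ["h"]

Derivation:
def/use:
  n0: def={h,m} ue=∅
  n1: def={m,z} ue={h}
  n2: def={c,h} ue=∅
  n3: def={h} ue=∅
  n4: def={e,z} ue=∅

Backward fixpoint:
  live n0: ∅→{h}
  live n1: {h}→∅
  live n2: ∅→∅
  live n3: ∅→{h}
  live n4: {h}→{h}

Interfere edges:
  c: {h}
  e: {h}
  h: {c,e,m,z}
  m: {h}
  z: {h}

N(m) = ["h"]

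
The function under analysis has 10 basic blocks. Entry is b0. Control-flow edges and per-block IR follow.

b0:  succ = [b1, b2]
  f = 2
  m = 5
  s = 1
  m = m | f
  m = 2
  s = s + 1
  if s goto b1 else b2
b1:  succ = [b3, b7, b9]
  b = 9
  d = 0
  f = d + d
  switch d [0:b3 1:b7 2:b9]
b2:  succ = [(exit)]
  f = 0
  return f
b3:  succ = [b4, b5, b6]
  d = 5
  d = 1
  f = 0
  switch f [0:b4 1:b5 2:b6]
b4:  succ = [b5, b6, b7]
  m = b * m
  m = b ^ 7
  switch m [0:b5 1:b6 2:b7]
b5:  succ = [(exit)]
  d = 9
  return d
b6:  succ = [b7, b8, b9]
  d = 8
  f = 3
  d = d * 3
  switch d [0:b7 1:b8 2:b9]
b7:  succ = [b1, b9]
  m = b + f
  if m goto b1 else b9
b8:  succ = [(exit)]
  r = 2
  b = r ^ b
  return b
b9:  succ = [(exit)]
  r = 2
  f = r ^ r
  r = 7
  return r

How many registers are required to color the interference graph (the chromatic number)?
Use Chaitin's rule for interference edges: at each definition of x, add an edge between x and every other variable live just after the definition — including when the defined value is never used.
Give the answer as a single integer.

def/use:
  b0: def={f,m,s} ue=∅
  b1: def={b,d,f} ue=∅
  b2: def={f} ue=∅
  b3: def={d,f} ue=∅
  b4: def={m} ue={b,m}
  b5: def={d} ue=∅
  b6: def={d,f} ue=∅
  b7: def={m} ue={b,f}
  b8: def={b,r} ue={b}
  b9: def={f,r} ue=∅

Backward fixpoint:
  b0: in=∅ out={m}
  b1: in={m} out={b,f,m}
  b2: in=∅ out=∅
  b3: in={b,m} out={b,f,m}
  b4: in={b,f,m} out={b,f}
  b5: in=∅ out=∅
  b6: in={b} out={b,f}
  b7: in={b,f} out={m}
  b8: in={b} out=∅
  b9: in=∅ out=∅

Conflict graph:
  b↔{d,f,m,r}
  d↔{b,f,m}
  f↔{b,d,m,s}
  m↔{b,d,f,s}
  r↔{b}
  s↔{f,m}

Registers:
  {b,d,f,m} pairwise interfere (4-clique) ⇒ χ ≥ 4
  4-colouring: R0={b,s}  R1={f,r}  R2={m}  R3={d}
  χ = 4

Answer: 4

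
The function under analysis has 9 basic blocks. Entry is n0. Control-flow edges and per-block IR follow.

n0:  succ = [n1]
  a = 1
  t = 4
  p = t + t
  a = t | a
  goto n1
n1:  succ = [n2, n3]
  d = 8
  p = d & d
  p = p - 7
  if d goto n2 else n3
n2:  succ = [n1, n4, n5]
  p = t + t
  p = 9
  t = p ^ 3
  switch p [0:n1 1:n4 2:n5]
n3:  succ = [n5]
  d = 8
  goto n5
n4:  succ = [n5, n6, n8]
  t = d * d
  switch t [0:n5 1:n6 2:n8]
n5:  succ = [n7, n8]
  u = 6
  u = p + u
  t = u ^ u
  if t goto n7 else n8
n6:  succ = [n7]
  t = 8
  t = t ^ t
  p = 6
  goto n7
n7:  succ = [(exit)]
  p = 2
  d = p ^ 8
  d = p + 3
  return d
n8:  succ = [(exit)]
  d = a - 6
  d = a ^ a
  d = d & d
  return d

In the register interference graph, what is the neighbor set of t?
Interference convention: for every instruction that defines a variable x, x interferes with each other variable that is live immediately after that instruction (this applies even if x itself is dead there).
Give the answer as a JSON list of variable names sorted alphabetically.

Block summaries:
  n0 def {a,p,t} use ∅
  n1 def {d,p} use ∅
  n2 def {p,t} use {t}
  n3 def {d} use ∅
  n4 def {t} use {d}
  n5 def {t,u} use {p}
  n6 def {p,t} use ∅
  n7 def {d,p} use ∅
  n8 def {d} use {a}

Backward fixpoint:
  n0: in=∅ out={a,t}
  n1: in={a,t} out={a,d,p,t}
  n2: in={a,d,t} out={a,d,p,t}
  n3: in={a,p} out={a,p}
  n4: in={a,d,p} out={a,p}
  n5: in={a,p} out={a}
  n6: in=∅ out=∅
  n7: in=∅ out=∅
  n8: in={a} out=∅

Interfere edges:
  a: {d,p,t,u}
  d: {a,p,t}
  p: {a,d,t,u}
  t: {a,d,p}
  u: {a,p}

N(t) = ["a", "d", "p"]

Answer: ["a", "d", "p"]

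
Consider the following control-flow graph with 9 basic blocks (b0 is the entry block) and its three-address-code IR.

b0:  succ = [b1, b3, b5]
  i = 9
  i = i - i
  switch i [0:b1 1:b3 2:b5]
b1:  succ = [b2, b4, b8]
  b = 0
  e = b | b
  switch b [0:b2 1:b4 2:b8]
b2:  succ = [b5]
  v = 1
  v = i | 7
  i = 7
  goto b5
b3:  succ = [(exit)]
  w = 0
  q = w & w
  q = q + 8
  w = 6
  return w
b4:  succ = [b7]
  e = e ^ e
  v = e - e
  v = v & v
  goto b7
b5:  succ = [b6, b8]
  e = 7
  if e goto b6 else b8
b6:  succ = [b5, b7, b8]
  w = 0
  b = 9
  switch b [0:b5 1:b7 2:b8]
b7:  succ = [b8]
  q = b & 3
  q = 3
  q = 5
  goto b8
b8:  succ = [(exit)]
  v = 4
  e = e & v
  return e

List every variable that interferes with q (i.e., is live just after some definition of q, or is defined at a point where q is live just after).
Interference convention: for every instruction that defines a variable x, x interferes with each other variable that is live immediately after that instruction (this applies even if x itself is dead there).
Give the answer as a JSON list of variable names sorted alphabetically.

def/use:
  b0: def={i} ue=∅
  b1: def={b,e} ue=∅
  b2: def={i,v} ue={i}
  b3: def={q,w} ue=∅
  b4: def={e,v} ue={e}
  b5: def={e} ue=∅
  b6: def={b,w} ue=∅
  b7: def={q} ue={b}
  b8: def={e,v} ue={e}

Backward fixpoint:
  b0 li=∅ lo={i}
  b1 li={i} lo={b,e,i}
  b2 li={i} lo=∅
  b3 li=∅ lo=∅
  b4 li={b,e} lo={b,e}
  b5 li=∅ lo={e}
  b6 li={e} lo={b,e}
  b7 li={b,e} lo={e}
  b8 li={e} lo=∅

Conflict graph:
  b↔{e,i,v}
  e↔{b,i,q,v,w}
  i↔{b,e,v}
  q↔{e}
  v↔{b,e,i}
  w↔{e}

N(q) = ["e"]

Answer: ["e"]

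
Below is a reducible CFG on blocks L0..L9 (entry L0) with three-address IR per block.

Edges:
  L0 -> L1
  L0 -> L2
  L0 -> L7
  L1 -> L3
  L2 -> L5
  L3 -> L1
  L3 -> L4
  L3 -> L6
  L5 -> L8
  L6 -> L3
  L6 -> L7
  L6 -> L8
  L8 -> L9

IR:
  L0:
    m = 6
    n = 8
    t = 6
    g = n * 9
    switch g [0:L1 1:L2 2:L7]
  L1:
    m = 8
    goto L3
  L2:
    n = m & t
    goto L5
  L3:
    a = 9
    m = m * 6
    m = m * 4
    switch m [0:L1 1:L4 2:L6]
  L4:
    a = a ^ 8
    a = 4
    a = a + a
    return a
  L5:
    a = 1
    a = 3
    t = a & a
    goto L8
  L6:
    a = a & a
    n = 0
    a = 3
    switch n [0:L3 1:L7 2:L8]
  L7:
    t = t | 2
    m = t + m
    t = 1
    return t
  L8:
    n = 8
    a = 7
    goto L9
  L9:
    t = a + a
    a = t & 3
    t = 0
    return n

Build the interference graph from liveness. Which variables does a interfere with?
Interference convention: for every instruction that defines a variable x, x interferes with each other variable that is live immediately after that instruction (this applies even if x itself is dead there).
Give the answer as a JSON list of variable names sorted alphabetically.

Answer: ["m", "n", "t"]

Derivation:
Per-block:
  L0: {g,m,n,t} / ∅
  L1: {m} / ∅
  L2: {n} / {m,t}
  L3: {a,m} / {m}
  L4: {a} / {a}
  L5: {a,t} / ∅
  L6: {a,n} / {a}
  L7: {m,t} / {m,t}
  L8: {a,n} / ∅
  L9: {a,t} / {a,n}

Liveness:
  L0 li=∅ lo={m,t}
  L1 li={t} lo={m,t}
  L2 li={m,t} lo=∅
  L3 li={m,t} lo={a,m,t}
  L4 li={a} lo=∅
  L5 li=∅ lo=∅
  L6 li={a,m,t} lo={m,t}
  L7 li={m,t} lo=∅
  L8 li=∅ lo={a,n}
  L9 li={a,n} lo=∅

Interfere edges:
  a: {m,n,t}
  g: {m,t}
  m: {a,g,n,t}
  n: {a,m,t}
  t: {a,g,m,n}

N(a) = ["m", "n", "t"]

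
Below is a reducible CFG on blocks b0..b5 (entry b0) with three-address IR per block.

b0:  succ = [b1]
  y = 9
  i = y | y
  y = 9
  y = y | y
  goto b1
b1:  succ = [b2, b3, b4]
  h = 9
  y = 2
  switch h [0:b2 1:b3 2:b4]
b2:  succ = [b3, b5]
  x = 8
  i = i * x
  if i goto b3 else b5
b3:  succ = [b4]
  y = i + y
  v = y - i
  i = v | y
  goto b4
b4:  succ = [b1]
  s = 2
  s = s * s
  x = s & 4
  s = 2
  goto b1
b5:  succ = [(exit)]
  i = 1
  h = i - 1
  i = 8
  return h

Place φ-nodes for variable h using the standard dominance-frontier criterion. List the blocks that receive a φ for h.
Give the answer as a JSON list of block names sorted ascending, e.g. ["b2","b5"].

idom tree: b1←b0 b2←b1 b3←b1 b4←b1 b5←b2
Join-block Dom:
  b1: preds {b0,b4}: {b0} ∩ {b0,b1,b4} = {b0}; idom=b0
  b3: preds {b1,b2}: {b0,b1} ∩ {b0,b1,b2} = {b0,b1}; idom=b1
  b4: preds {b1,b3}: {b0,b1} ∩ {b0,b1,b3} = {b0,b1}; idom=b1

DF derivation:
  join b1 pred b0: · stop@b0
  join b1 pred b4: b4→b1 stop@b0
  join b3 pred b1: · stop@b1
  join b3 pred b2: b2 stop@b1
  join b4 pred b1: · stop@b1
  join b4 pred b3: b3 stop@b1
  b0 → ∅
  b1 → {b1}
  b2 → {b3}
  b3 → {b4}
  b4 → {b1}
  b5 → ∅

φ for h: defs {b1,b5}
  DF⁺ = {b1}

Answer: ["b1"]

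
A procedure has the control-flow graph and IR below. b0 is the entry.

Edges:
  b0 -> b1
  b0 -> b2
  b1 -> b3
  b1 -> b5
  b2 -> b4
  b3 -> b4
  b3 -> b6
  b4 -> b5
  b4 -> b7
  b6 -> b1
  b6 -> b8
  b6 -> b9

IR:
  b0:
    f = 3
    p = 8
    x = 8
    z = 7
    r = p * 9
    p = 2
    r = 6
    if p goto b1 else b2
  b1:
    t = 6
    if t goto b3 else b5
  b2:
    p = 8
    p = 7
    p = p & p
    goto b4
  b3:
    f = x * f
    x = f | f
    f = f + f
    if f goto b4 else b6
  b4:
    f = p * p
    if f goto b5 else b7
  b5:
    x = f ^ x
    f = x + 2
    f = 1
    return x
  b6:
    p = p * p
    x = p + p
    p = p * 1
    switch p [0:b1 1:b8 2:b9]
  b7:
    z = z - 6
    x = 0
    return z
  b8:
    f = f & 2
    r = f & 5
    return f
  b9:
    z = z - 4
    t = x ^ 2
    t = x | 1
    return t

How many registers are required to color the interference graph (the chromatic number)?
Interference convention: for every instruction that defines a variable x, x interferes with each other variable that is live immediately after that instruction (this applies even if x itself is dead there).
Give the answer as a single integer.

Block summaries:
  b0 def {f,p,r,x,z} use ∅
  b1 def {t} use ∅
  b2 def {p} use ∅
  b3 def {f,x} use {f,x}
  b4 def {f} use {p}
  b5 def {f,x} use {f,x}
  b6 def {p,x} use {p}
  b7 def {x,z} use {z}
  b8 def {f,r} use {f}
  b9 def {t,z} use {x,z}

Liveness:
  live b0: ∅→{f,p,x,z}
  live b1: {f,p,x,z}→{f,p,x,z}
  live b2: {x,z}→{p,x,z}
  live b3: {f,p,x,z}→{f,p,x,z}
  live b4: {p,x,z}→{f,x,z}
  live b5: {f,x}→∅
  live b6: {f,p,z}→{f,p,x,z}
  live b7: {z}→∅
  live b8: {f}→∅
  live b9: {x,z}→∅

Interfere edges:
  f↔{p,r,t,x,z}
  p↔{f,r,t,x,z}
  r↔{f,p,x,z}
  t↔{f,p,x,z}
  x↔{f,p,r,t,z}
  z↔{f,p,r,t,x}

Chromatic number:
  clique {f,p,r,x,z} ⇒ need ≥ 5
  5-colouring: r0={f}  r1={p}  r2={x}  r3={z}  r4={r,t}
  χ = 5

Answer: 5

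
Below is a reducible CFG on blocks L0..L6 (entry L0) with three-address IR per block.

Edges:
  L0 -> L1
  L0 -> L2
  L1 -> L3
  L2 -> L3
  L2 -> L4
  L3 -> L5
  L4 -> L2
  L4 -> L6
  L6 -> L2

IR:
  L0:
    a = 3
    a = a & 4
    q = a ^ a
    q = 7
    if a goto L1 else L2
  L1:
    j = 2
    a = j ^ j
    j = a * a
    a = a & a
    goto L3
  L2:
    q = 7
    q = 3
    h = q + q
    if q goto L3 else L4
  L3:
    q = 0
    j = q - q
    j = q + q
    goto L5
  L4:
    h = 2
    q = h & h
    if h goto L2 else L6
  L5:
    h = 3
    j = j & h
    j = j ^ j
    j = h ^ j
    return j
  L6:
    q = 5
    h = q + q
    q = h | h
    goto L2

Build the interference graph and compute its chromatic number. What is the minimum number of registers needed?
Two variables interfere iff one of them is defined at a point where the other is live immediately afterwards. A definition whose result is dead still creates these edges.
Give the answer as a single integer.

Block summaries:
  L0: {a,q} / ∅
  L1: {a,j} / ∅
  L2: {h,q} / ∅
  L3: {j,q} / ∅
  L4: {h,q} / ∅
  L5: {h,j} / {j}
  L6: {h,q} / ∅

Live sets:
  L0 li=∅ lo=∅
  L1 li=∅ lo=∅
  L2 li=∅ lo=∅
  L3 li=∅ lo={j}
  L4 li=∅ lo=∅
  L5 li={j} lo=∅
  L6 li=∅ lo=∅

Interfere edges:
  a↔{j,q}
  h↔{j,q}
  j↔{a,h,q}
  q↔{a,h,j}

Registers:
  {a,j,q} pairwise interfere (3-clique) ⇒ χ ≥ 3
  assign a→c2 h→c2 j→c0 q→c1 — no edge inside a register ⇒ χ ≤ 3
  χ = 3

Answer: 3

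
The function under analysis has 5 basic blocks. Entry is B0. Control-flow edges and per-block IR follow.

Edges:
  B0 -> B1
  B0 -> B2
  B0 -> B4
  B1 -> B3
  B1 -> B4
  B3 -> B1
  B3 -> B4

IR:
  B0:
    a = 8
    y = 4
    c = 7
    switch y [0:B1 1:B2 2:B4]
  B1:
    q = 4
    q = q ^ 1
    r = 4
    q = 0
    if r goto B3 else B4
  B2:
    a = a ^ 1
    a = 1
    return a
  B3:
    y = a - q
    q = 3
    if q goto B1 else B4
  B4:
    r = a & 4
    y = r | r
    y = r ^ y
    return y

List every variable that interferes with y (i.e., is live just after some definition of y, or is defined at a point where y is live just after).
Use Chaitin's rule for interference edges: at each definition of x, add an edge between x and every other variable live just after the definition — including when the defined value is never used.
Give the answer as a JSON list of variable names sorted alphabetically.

Per-block:
  B0: {a,c,y} / ∅
  B1: {q,r} / ∅
  B2: {a} / {a}
  B3: {q,y} / {a,q}
  B4: {r,y} / {a}

Liveness:
  B0 li=∅ lo={a}
  B1 li={a} lo={a,q}
  B2 li={a} lo=∅
  B3 li={a,q} lo={a}
  B4 li={a} lo=∅

Interfere edges:
  a↔{c,q,r,y}
  c↔{a,y}
  q↔{a,r}
  r↔{a,q,y}
  y↔{a,c,r}

N(y) = ["a", "c", "r"]

Answer: ["a", "c", "r"]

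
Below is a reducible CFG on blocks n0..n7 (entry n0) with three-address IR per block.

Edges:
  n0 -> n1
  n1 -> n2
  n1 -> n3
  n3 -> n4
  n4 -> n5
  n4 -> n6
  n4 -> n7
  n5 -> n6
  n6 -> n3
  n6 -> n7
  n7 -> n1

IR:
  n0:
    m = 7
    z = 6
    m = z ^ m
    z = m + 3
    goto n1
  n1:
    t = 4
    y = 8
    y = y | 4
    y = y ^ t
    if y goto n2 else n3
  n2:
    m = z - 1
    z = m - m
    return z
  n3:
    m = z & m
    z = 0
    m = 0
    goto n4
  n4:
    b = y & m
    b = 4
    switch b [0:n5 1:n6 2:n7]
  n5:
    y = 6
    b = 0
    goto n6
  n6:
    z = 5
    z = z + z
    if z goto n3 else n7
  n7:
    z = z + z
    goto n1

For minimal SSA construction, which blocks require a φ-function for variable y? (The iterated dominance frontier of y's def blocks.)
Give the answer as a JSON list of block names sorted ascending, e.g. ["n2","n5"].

Answer: ["n1", "n3", "n6", "n7"]

Working:
idom tree: n1←n0 n2←n1 n3←n1 n4←n3 n5←n4 n6←n4 n7←n4
Join-block Dom:
  n1: preds {n0,n7}: {n0} ∩ {n0,n1,n3,n4,n7} = {n0}; idom=n0
  n3: preds {n1,n6}: {n0,n1} ∩ {n0,n1,n3,n4,n6} = {n0,n1}; idom=n1
  n6: preds {n4,n5}: {n0,n1,n3,n4} ∩ {n0,n1,n3,n4,n5} = {n0,n1,n3,n4}; idom=n4
  n7: preds {n4,n6}: {n0,n1,n3,n4} ∩ {n0,n1,n3,n4,n6} = {n0,n1,n3,n4}; idom=n4

Frontier:
  n1←n0: walk · to n0
  n1←n7: walk n7→n4→n3→n1 to n0
  n3←n1: walk · to n1
  n3←n6: walk n6→n4→n3 to n1
  n6←n4: walk · to n4
  n6←n5: walk n5 to n4
  n7←n4: walk · to n4
  n7←n6: walk n6 to n4
  n0: DF=∅
  n1: DF={n1}
  n2: DF=∅
  n3: DF={n1,n3}
  n4: DF={n1,n3}
  n5: DF={n6}
  n6: DF={n3,n7}
  n7: DF={n1}

φ for y: defs {n1,n5}
  DF⁺ = {n1,n3,n6,n7}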